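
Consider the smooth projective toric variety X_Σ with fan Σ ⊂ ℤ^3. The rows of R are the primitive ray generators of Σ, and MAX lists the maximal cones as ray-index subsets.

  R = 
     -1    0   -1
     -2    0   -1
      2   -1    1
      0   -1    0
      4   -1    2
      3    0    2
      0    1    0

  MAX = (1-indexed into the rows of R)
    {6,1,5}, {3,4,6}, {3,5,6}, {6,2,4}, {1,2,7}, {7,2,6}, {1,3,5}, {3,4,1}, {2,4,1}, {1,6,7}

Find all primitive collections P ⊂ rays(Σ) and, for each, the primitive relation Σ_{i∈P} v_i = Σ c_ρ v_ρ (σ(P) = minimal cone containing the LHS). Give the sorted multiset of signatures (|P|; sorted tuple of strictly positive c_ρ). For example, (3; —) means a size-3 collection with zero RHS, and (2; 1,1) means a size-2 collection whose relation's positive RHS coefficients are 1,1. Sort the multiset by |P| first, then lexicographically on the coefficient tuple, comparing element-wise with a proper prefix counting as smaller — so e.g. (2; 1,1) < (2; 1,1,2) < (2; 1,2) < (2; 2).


Minimal non-faces — 9 found among 7 rays, 10 max cones:

  • {4,7}:  v_{4} + v_{7} = 0 — sig = (2; —)
  • {2,3}:  v_{2} + v_{3} = v_{4} — sig = (2; 1)
  • {2,5}:  v_{2} + v_{5} = v_{3} — sig = (2; 1)
  • {3,7}:  v_{3} + v_{7} = v_{1} + v_{6} — sig = (2; 1,1)
  • {4,5}:  v_{4} + v_{5} = 2·v_{3} — sig = (2; 2)
  • {5,7}:  v_{5} + v_{7} = 2·v_{1} + 2·v_{6} — sig = (2; 2,2)
  • {1,2,6}:  v_{1} + v_{2} + v_{6} = 0 — sig = (3; —)
  • {1,3,6}:  v_{1} + v_{3} + v_{6} = v_{5} — sig = (3; 1)
  • {1,4,6}:  v_{1} + v_{4} + v_{6} = v_{3} — sig = (3; 1)

so the primitive-relation signature multiset is
    (2; —)
    (2; 1)
    (2; 1)
    (2; 1,1)
    (2; 2)
    (2; 2,2)
    (3; —)
    (3; 1)
    (3; 1)


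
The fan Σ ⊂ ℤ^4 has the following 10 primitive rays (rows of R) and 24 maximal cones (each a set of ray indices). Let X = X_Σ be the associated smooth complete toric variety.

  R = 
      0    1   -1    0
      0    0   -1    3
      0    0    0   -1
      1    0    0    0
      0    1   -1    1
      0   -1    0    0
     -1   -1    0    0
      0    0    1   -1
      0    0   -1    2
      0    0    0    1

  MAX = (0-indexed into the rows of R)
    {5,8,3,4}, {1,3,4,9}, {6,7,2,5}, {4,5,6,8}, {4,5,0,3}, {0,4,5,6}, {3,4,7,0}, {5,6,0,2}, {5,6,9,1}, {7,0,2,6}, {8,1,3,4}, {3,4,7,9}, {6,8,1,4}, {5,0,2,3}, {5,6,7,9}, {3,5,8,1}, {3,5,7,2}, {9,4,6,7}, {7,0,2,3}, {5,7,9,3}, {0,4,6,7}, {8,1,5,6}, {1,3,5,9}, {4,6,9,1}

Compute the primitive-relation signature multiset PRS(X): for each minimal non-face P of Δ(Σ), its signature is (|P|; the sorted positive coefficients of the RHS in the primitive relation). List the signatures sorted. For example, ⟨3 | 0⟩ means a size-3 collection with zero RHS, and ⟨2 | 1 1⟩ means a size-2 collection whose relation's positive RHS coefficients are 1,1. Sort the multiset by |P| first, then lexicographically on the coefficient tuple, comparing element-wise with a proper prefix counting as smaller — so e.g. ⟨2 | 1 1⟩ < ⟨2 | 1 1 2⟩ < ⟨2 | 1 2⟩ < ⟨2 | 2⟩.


Δ(Σ) — 10 vertices, 15 min non-faces:

  P={2,9}:  v_{2} + v_{9} = 0  →  sig = ⟨2 | 0⟩
  P={0,9}:  v_{0} + v_{9} = v_{4}  →  sig = ⟨2 | 1⟩
  P={1,2}:  v_{1} + v_{2} = v_{8}  →  sig = ⟨2 | 1⟩
  P={2,4}:  v_{2} + v_{4} = v_{0}  →  sig = ⟨2 | 1⟩
  P={3,6}:  v_{3} + v_{6} = v_{5}  →  sig = ⟨2 | 1⟩
  P={7,8}:  v_{7} + v_{8} = v_{9}  →  sig = ⟨2 | 1⟩
  P={8,9}:  v_{8} + v_{9} = v_{1}  →  sig = ⟨2 | 1⟩
  P={0,1}:  v_{0} + v_{1} = v_{4} + v_{8}  →  sig = ⟨2 | 1 1⟩
  P={2,8}:  v_{2} + v_{8} = v_{4} + v_{5}  →  sig = ⟨2 | 1 1⟩
  P={0,8}:  v_{0} + v_{8} = 2·v_{4} + v_{5}  →  sig = ⟨2 | 1 2⟩
  P={1,7}:  v_{1} + v_{7} = 2·v_{9}  →  sig = ⟨2 | 2⟩
  P={4,5,7}:  v_{4} + v_{5} + v_{7} = 0  →  sig = ⟨3 | 0⟩
  P={0,5,7}:  v_{0} + v_{5} + v_{7} = v_{2}  →  sig = ⟨3 | 1⟩
  P={4,5,9}:  v_{4} + v_{5} + v_{9} = v_{8}  →  sig = ⟨3 | 1⟩
  P={1,4,5}:  v_{1} + v_{4} + v_{5} = 2·v_{8}  →  sig = ⟨3 | 2⟩

Sorted signature multiset PRS(X):
    ⟨2 | 0⟩
    ⟨2 | 1⟩
    ⟨2 | 1⟩
    ⟨2 | 1⟩
    ⟨2 | 1⟩
    ⟨2 | 1⟩
    ⟨2 | 1⟩
    ⟨2 | 1 1⟩
    ⟨2 | 1 1⟩
    ⟨2 | 1 2⟩
    ⟨2 | 2⟩
    ⟨3 | 0⟩
    ⟨3 | 1⟩
    ⟨3 | 1⟩
    ⟨3 | 2⟩


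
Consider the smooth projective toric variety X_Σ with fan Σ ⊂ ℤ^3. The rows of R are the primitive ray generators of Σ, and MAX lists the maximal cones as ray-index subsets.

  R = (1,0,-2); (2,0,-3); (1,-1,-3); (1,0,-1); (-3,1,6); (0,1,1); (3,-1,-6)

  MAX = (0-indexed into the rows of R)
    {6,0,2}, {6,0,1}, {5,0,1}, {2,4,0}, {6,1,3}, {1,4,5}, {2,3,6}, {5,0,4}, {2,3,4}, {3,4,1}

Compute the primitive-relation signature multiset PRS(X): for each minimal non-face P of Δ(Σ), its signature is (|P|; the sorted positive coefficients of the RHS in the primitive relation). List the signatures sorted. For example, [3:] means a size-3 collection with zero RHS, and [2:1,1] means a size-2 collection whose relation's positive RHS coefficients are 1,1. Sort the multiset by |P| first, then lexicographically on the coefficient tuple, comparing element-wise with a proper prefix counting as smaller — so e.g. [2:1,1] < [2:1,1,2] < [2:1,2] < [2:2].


Σ has 7 primitive collections:

  {4,6}:  v_{4} + v_{6} = 0  →  sig = [2:]
  {0,3}:  v_{0} + v_{3} = v_{1}  →  sig = [2:1]
  {1,2}:  v_{1} + v_{2} = v_{6}  →  sig = [2:1]
  {2,5}:  v_{2} + v_{5} = v_{0}  →  sig = [2:1]
  {5,6}:  v_{5} + v_{6} = v_{0} + v_{1}  →  sig = [2:1,1]
  {3,5}:  v_{3} + v_{5} = 2·v_{1} + v_{4}  →  sig = [2:1,2]
  {0,1,4}:  v_{0} + v_{1} + v_{4} = v_{5}  →  sig = [3:1]

Sorted signature multiset PRS(X):
    [2:]
    [2:1]
    [2:1]
    [2:1]
    [2:1,1]
    [2:1,2]
    [3:1]


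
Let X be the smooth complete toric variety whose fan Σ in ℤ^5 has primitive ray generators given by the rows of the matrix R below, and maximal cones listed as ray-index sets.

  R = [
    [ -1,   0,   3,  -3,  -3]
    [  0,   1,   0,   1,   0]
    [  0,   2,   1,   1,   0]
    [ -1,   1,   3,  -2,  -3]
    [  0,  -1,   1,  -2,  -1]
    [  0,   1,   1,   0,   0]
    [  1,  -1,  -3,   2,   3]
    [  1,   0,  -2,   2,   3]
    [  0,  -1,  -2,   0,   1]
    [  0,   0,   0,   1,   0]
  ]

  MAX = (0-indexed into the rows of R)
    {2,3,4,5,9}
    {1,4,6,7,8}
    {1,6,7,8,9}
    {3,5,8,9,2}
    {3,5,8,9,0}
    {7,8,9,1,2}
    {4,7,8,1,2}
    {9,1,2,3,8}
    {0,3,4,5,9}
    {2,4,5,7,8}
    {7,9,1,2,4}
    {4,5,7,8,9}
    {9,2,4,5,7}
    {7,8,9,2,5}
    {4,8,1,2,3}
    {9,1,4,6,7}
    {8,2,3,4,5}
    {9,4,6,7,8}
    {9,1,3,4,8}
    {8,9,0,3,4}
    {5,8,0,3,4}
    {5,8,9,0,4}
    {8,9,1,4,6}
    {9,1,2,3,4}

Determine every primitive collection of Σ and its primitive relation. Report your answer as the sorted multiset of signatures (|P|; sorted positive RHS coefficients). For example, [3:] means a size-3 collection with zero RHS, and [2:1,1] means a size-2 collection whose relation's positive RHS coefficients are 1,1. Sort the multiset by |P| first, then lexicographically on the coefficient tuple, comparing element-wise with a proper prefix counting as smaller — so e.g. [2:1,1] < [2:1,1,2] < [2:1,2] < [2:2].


12 minimal non-faces of Δ(Σ) (on 10 rays):

  • {3,6}:  v_{3} + v_{6} = 0 ; sig = [2:]
  • {0,1}:  v_{0} + v_{1} = v_{3} ; sig = [2:1]
  • {1,5}:  v_{1} + v_{5} = v_{2} ; sig = [2:1]
  • {3,7}:  v_{3} + v_{7} = v_{5} ; sig = [2:1]
  • {5,6}:  v_{5} + v_{6} = v_{7} ; sig = [2:1]
  • {0,2}:  v_{0} + v_{2} = v_{3} + v_{5} ; sig = [2:1,1]
  • {2,6}:  v_{2} + v_{6} = v_{1} + v_{7} ; sig = [2:1,1]
  • {0,6}:  v_{0} + v_{6} = v_{4} + v_{5} + v_{8} + v_{9} ; sig = [2:1,1,1,1]
  • {0,7}:  v_{0} + v_{7} = v_{4} + 2·v_{5} + v_{8} + v_{9} ; sig = [2:1,1,1,2]
  • {2,4,8,9}:  v_{2} + v_{4} + v_{8} + v_{9} = 0 ; sig = [4:]
  • {1,4,7,8,9}:  v_{1} + v_{4} + v_{7} + v_{8} + v_{9} = v_{6} ; sig = [5:1]
  • {3,4,5,8,9}:  v_{3} + v_{4} + v_{5} + v_{8} + v_{9} = v_{0} ; sig = [5:1]

Sorted signature multiset PRS(X):
    |P|=2: 9 collections, coeffs (), (1), (1), (1), (1), (1,1), (1,1), (1,1,1,1), (1,1,1,2)
    |P|=4: 1 collection, coeffs ()
    |P|=5: 2 collections, coeffs (1), (1)


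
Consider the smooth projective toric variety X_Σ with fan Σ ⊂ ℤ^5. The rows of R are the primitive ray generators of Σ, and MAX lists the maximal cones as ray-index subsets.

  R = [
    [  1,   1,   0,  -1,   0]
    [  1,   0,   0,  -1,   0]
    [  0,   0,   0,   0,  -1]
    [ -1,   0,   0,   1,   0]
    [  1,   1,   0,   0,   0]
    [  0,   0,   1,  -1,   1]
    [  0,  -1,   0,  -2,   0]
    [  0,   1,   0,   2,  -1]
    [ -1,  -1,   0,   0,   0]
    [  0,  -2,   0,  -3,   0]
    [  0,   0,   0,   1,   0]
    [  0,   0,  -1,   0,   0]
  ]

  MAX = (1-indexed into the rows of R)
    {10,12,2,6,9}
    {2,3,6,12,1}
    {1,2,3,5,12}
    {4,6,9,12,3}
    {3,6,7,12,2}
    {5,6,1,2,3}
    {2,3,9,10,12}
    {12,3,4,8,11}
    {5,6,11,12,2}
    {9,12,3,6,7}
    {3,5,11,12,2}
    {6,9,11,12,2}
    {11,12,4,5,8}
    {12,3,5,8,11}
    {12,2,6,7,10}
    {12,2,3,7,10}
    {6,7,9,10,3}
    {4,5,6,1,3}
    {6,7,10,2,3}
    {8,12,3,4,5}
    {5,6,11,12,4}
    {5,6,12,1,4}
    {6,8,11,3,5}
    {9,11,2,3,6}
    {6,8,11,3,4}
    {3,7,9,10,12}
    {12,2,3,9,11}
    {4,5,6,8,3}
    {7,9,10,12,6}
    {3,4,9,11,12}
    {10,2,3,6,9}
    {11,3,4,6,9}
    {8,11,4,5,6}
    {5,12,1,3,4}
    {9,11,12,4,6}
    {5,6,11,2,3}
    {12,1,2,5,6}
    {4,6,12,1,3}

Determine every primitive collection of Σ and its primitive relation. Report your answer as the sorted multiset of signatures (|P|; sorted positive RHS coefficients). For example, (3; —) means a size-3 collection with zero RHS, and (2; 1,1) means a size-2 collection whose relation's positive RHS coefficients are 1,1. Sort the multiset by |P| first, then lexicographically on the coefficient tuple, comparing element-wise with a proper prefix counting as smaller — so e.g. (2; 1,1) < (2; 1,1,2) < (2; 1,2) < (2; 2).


24 collections generate NE(X_Σ); each relation:

  {2,4}:  v_{2} + v_{4} = 0  so sig = (2; —)
  {5,9}:  v_{5} + v_{9} = 0  so sig = (2; —)
  {1,11}:  v_{1} + v_{11} = v_{5}  so sig = (2; 1)
  {7,8}:  v_{7} + v_{8} = v_{3}  so sig = (2; 1)
  {4,10}:  v_{4} + v_{10} = v_{7} + v_{9}  so sig = (2; 1,1)
  {5,10}:  v_{5} + v_{10} = v_{2} + v_{7}  so sig = (2; 1,1)
  {7,11}:  v_{7} + v_{11} = v_{2} + v_{9}  so sig = (2; 1,1)
  {1,9}:  v_{1} + v_{9} = v_{3} + v_{6} + v_{12}  so sig = (2; 1,1,1)
  {2,8}:  v_{2} + v_{8} = v_{3} + v_{5} + v_{11}  so sig = (2; 1,1,1)
  {8,9}:  v_{8} + v_{9} = v_{3} + v_{4} + v_{11}  so sig = (2; 1,1,1)
  {8,10}:  v_{8} + v_{10} = v_{2} + v_{3} + v_{9}  so sig = (2; 1,1,1)
  {4,7}:  v_{4} + v_{7} = v_{3} + v_{6} + v_{9} + v_{12}  so sig = (2; 1,1,1,1)
  {5,7}:  v_{5} + v_{7} = v_{2} + v_{3} + v_{6} + v_{12}  so sig = (2; 1,1,1,1)
  {1,10}:  v_{1} + v_{10} = v_{2} + v_{3} + v_{6} + v_{7} + v_{12}  so sig = (2; 1,1,1,1,1)
  {1,8}:  v_{1} + v_{8} = v_{3} + v_{4} + 2·v_{5}  so sig = (2; 1,1,2)
  {1,7}:  v_{1} + v_{7} = v_{2} + 2·v_{3} + 2·v_{6} + 2·v_{12}  so sig = (2; 1,2,2,2)
  {10,11}:  v_{10} + v_{11} = 2·v_{2} + 2·v_{9}  so sig = (2; 2,2)
  {2,7,9}:  v_{2} + v_{7} + v_{9} = v_{10}  so sig = (3; 1)
  {6,8,12}:  v_{6} + v_{8} + v_{12} = v_{4} + v_{5}  so sig = (3; 1,1)
  {3,6,11,12}:  v_{3} + v_{6} + v_{11} + v_{12} = 0  so sig = (4; —)
  {3,4,5,11}:  v_{3} + v_{4} + v_{5} + v_{11} = v_{8}  so sig = (4; 1)
  {3,5,6,12}:  v_{3} + v_{5} + v_{6} + v_{12} = v_{1}  so sig = (4; 1)
  {3,6,10,12}:  v_{3} + v_{6} + v_{10} + v_{12} = 2·v_{7}  so sig = (4; 2)
  {2,3,6,9,12}:  v_{2} + v_{3} + v_{6} + v_{9} + v_{12} = v_{7}  so sig = (5; 1)

so the primitive-relation signature multiset is
[(2; —), (2; —), (2; 1), (2; 1), (2; 1,1), (2; 1,1), (2; 1,1), (2; 1,1,1), (2; 1,1,1), (2; 1,1,1), (2; 1,1,1), (2; 1,1,1,1), (2; 1,1,1,1), (2; 1,1,1,1,1), (2; 1,1,2), (2; 1,2,2,2), (2; 2,2), (3; 1), (3; 1,1), (4; —), (4; 1), (4; 1), (4; 2), (5; 1)]


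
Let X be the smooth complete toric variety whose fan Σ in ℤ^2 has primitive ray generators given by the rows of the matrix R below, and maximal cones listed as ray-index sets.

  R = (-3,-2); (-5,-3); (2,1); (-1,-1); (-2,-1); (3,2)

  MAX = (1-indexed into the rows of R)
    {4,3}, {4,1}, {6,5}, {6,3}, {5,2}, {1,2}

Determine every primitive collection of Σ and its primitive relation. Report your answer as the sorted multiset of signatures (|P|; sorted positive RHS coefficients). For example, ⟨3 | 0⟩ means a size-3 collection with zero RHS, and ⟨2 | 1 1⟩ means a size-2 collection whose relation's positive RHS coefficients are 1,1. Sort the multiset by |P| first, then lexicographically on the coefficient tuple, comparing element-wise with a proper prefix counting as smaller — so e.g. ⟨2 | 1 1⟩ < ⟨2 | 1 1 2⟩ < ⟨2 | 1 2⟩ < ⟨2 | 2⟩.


9 collections generate NE(X_Σ); each relation:

  P = {1,6}:  v_{1} + v_{6} = 0 ; sig = ⟨2 | 0⟩
  P = {3,5}:  v_{3} + v_{5} = 0 ; sig = ⟨2 | 0⟩
  P = {1,3}:  v_{1} + v_{3} = v_{4} ; sig = ⟨2 | 1⟩
  P = {1,5}:  v_{1} + v_{5} = v_{2} ; sig = ⟨2 | 1⟩
  P = {2,3}:  v_{2} + v_{3} = v_{1} ; sig = ⟨2 | 1⟩
  P = {2,6}:  v_{2} + v_{6} = v_{5} ; sig = ⟨2 | 1⟩
  P = {4,5}:  v_{4} + v_{5} = v_{1} ; sig = ⟨2 | 1⟩
  P = {4,6}:  v_{4} + v_{6} = v_{3} ; sig = ⟨2 | 1⟩
  P = {2,4}:  v_{2} + v_{4} = 2·v_{1} ; sig = ⟨2 | 2⟩

Hence PRS(X_Σ) =
    |P|=2: 9 collections, coeffs (), (), (1), (1), (1), (1), (1), (1), (2)


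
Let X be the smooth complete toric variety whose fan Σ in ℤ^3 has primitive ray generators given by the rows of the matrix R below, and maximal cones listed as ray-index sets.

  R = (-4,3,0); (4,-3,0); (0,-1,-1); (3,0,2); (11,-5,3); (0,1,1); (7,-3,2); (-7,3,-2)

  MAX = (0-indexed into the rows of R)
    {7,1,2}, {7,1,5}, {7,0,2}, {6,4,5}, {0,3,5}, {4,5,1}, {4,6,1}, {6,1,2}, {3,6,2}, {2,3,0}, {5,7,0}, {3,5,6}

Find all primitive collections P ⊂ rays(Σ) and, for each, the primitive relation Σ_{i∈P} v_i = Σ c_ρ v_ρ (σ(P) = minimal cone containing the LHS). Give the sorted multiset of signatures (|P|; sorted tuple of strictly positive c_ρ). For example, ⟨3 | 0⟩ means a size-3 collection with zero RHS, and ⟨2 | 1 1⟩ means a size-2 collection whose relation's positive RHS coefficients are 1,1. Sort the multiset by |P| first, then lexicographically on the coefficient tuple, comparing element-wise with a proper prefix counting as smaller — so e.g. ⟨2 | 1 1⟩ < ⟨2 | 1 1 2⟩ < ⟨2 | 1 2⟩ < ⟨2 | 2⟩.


Minimal non-faces — 11 found among 8 rays, 12 max cones:

  {0,1}:  v_{0} + v_{1} = 0  ⇒ sig = ⟨2 | 0⟩
  {2,5}:  v_{2} + v_{5} = 0  ⇒ sig = ⟨2 | 0⟩
  {6,7}:  v_{6} + v_{7} = 0  ⇒ sig = ⟨2 | 0⟩
  {0,6}:  v_{0} + v_{6} = v_{3}  ⇒ sig = ⟨2 | 1⟩
  {1,3}:  v_{1} + v_{3} = v_{6}  ⇒ sig = ⟨2 | 1⟩
  {3,7}:  v_{3} + v_{7} = v_{0}  ⇒ sig = ⟨2 | 1⟩
  {0,4}:  v_{0} + v_{4} = v_{5} + v_{6}  ⇒ sig = ⟨2 | 1 1⟩
  {2,4}:  v_{2} + v_{4} = v_{1} + v_{6}  ⇒ sig = ⟨2 | 1 1⟩
  {4,7}:  v_{4} + v_{7} = v_{1} + v_{5}  ⇒ sig = ⟨2 | 1 1⟩
  {3,4}:  v_{3} + v_{4} = v_{5} + 2·v_{6}  ⇒ sig = ⟨2 | 1 2⟩
  {1,5,6}:  v_{1} + v_{5} + v_{6} = v_{4}  ⇒ sig = ⟨3 | 1⟩

Signatures (|P|; sorted positive RHS coefficients), sorted:
    |P|=2: 10 collections, coeffs (), (), (), (1), (1), (1), (1,1), (1,1), (1,1), (1,2)
    |P|=3: 1 collection, coeffs (1)


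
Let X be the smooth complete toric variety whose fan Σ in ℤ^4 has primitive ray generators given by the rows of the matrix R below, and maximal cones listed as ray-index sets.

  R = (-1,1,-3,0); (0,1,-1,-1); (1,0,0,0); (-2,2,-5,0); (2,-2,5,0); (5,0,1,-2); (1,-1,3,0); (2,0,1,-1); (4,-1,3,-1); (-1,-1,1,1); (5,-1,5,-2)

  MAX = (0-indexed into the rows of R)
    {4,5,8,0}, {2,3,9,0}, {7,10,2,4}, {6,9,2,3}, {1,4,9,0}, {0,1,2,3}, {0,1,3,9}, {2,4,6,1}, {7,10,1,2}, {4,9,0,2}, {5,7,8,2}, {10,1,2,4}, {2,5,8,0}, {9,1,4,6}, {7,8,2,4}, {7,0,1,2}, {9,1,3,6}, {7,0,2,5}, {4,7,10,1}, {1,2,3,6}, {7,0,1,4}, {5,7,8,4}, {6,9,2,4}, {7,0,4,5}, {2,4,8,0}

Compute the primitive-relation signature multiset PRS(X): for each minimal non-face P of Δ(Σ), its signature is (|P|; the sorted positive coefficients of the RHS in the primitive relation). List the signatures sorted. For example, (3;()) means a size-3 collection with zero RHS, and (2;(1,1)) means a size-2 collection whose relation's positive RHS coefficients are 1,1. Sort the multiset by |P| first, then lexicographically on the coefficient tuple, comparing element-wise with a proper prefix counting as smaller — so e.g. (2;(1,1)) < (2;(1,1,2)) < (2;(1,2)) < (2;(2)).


The 25 primitive collections of Σ (r=11, n=4):

  P={0,6}:  v_{0} + v_{6} = 0  so sig = (2;())
  P={3,4}:  v_{3} + v_{4} = 0  so sig = (2;())
  P={5,6}:  v_{5} + v_{6} = v_{7} + v_{8}  so sig = (2;(1,1))
  P={7,9}:  v_{7} + v_{9} = v_{0} + v_{4}  so sig = (2;(1,1))
  P={9,10}:  v_{9} + v_{10} = v_{4} + v_{7}  so sig = (2;(1,1))
  P={3,7}:  v_{3} + v_{7} = v_{0} + v_{1} + v_{2}  so sig = (2;(1,1,1))
  P={3,8}:  v_{3} + v_{8} = v_{0} + v_{2} + v_{7}  so sig = (2;(1,1,1))
  P={3,10}:  v_{3} + v_{10} = v_{1} + v_{2} + v_{7}  so sig = (2;(1,1,1))
  P={6,7}:  v_{6} + v_{7} = v_{1} + v_{2} + v_{4}  so sig = (2;(1,1,1))
  P={6,8}:  v_{6} + v_{8} = v_{2} + v_{4} + v_{7}  so sig = (2;(1,1,1))
  P={5,9}:  v_{5} + v_{9} = 2·v_{0} + v_{4} + v_{8}  so sig = (2;(1,1,2))
  P={8,10}:  v_{8} + v_{10} = v_{2} + v_{4} + 3·v_{7}  so sig = (2;(1,1,3))
  P={3,5}:  v_{3} + v_{5} = 2·v_{0} + v_{2} + 2·v_{7}  so sig = (2;(1,2,2))
  P={8,9}:  v_{8} + v_{9} = 2·v_{0} + v_{2} + 2·v_{4}  so sig = (2;(1,2,2))
  P={1,5}:  v_{1} + v_{5} = v_{0} + 3·v_{7}  so sig = (2;(1,3))
  P={5,10}:  v_{5} + v_{10} = 3·v_{7} + v_{8}  so sig = (2;(1,3))
  P={0,10}:  v_{0} + v_{10} = 2·v_{7}  so sig = (2;(2))
  P={1,8}:  v_{1} + v_{8} = 2·v_{7}  so sig = (2;(2))
  P={6,10}:  v_{6} + v_{10} = 2·v_{1} + 2·v_{2} + 2·v_{4}  so sig = (2;(2,2,2))
  P={1,2,9}:  v_{1} + v_{2} + v_{9} = 0  so sig = (3;())
  P={0,7,8}:  v_{0} + v_{7} + v_{8} = v_{5}  so sig = (3;(1))
  P={2,4,5}:  v_{2} + v_{4} + v_{5} = 2·v_{8}  so sig = (3;(2))
  P={0,1,2,4}:  v_{0} + v_{1} + v_{2} + v_{4} = v_{7}  so sig = (4;(1))
  P={0,2,4,7}:  v_{0} + v_{2} + v_{4} + v_{7} = v_{8}  so sig = (4;(1))
  P={1,2,4,7}:  v_{1} + v_{2} + v_{4} + v_{7} = v_{10}  so sig = (4;(1))

so the primitive-relation signature multiset is
    |P|=2: 19 collections, coeffs (), (), (1,1), (1,1), (1,1), (1,1,1), (1,1,1), (1,1,1), (1,1,1), (1,1,1), (1,1,2), (1,1,3), (1,2,2), (1,2,2), (1,3), (1,3), (2), (2), (2,2,2)
    |P|=3: 3 collections, coeffs (), (1), (2)
    |P|=4: 3 collections, coeffs (1), (1), (1)


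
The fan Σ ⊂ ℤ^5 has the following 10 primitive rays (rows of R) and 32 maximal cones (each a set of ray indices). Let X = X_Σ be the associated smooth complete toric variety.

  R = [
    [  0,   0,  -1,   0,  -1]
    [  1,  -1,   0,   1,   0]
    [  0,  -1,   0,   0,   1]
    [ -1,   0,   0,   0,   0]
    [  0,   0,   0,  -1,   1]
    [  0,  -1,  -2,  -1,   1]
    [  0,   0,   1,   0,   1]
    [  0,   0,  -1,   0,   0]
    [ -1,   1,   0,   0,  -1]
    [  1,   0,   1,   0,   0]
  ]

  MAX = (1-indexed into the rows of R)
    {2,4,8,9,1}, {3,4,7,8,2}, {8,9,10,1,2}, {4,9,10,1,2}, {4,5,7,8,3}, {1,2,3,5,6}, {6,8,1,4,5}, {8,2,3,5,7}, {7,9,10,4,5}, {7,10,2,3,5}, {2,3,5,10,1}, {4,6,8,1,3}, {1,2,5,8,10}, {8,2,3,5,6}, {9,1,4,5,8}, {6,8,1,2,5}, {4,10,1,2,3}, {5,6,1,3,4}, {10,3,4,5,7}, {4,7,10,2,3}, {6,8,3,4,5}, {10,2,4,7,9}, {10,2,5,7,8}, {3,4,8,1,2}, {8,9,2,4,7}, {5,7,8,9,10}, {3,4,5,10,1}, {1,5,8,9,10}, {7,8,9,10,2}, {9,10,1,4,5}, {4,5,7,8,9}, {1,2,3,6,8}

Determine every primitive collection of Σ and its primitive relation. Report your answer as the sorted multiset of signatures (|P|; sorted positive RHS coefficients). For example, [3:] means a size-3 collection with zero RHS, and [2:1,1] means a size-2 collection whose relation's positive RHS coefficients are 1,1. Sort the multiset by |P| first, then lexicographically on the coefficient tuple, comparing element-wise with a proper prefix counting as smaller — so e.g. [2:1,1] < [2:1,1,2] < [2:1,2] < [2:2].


Minimal non-faces — 11 found among 10 rays, 32 max cones:

  P = {1,7}:  v_{1} + v_{7} = 0  ⟹  sig = [2:]
  P = {3,9}:  v_{3} + v_{9} = v_{4}  ⟹  sig = [2:1]
  P = {6,7}:  v_{6} + v_{7} = v_{3} + v_{5} + v_{8}  ⟹  sig = [2:1,1,1]
  P = {6,9}:  v_{6} + v_{9} = v_{1} + v_{4} + v_{5} + v_{8}  ⟹  sig = [2:1,1,1,1]
  P = {6,10}:  v_{6} + v_{10} = v_{1} + v_{2} + 2·v_{5}  ⟹  sig = [2:1,1,2]
  P = {2,5,9}:  v_{2} + v_{5} + v_{9} = 0  ⟹  sig = [3:]
  P = {4,8,10}:  v_{4} + v_{8} + v_{10} = 0  ⟹  sig = [3:]
  P = {2,4,5}:  v_{2} + v_{4} + v_{5} = v_{3}  ⟹  sig = [3:1]
  P = {3,8,10}:  v_{3} + v_{8} + v_{10} = v_{2} + v_{5}  ⟹  sig = [3:1,1]
  P = {2,4,6}:  v_{2} + v_{4} + v_{6} = v_{1} + 2·v_{3} + v_{8}  ⟹  sig = [3:1,1,2]
  P = {1,3,5,8}:  v_{1} + v_{3} + v_{5} + v_{8} = v_{6}  ⟹  sig = [4:1]

Sorted signature multiset PRS(X):
    |P|=2: 5 collections, coeffs (), (1), (1,1,1), (1,1,1,1), (1,1,2)
    |P|=3: 5 collections, coeffs (), (), (1), (1,1), (1,1,2)
    |P|=4: 1 collection, coeffs (1)


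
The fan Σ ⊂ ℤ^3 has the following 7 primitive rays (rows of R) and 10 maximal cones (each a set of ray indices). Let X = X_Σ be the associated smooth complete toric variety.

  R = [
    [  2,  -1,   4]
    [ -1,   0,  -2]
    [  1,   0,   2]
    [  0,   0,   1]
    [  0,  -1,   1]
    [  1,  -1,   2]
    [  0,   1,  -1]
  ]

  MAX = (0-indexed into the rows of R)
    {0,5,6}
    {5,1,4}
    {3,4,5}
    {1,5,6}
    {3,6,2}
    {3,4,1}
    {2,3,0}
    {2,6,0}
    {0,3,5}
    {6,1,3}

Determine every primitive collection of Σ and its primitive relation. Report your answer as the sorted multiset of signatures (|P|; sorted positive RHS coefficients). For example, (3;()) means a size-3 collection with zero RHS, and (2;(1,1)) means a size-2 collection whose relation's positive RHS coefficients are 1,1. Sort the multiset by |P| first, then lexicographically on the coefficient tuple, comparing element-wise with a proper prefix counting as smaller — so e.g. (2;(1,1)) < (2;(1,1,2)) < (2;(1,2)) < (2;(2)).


The 9 primitive collections of Σ (r=7, n=3):

  • {1,2}:  v_{1} + v_{2} = 0 ; sig = (2;())
  • {4,6}:  v_{4} + v_{6} = 0 ; sig = (2;())
  • {0,1}:  v_{0} + v_{1} = v_{5} ; sig = (2;(1))
  • {2,5}:  v_{2} + v_{5} = v_{0} ; sig = (2;(1))
  • {2,4}:  v_{2} + v_{4} = v_{3} + v_{5} ; sig = (2;(1,1))
  • {0,4}:  v_{0} + v_{4} = v_{3} + 2·v_{5} ; sig = (2;(1,2))
  • {1,3,5}:  v_{1} + v_{3} + v_{5} = v_{4} ; sig = (3;(1))
  • {3,5,6}:  v_{3} + v_{5} + v_{6} = v_{2} ; sig = (3;(1))
  • {0,3,6}:  v_{0} + v_{3} + v_{6} = 2·v_{2} ; sig = (3;(2))

Signatures (|P|; sorted positive RHS coefficients), sorted:
{ (2;()) ×2,  (2;(1)) ×2,  (2;(1,1)),  (2;(1,2)),  (3;(1)) ×2,  (3;(2)) }


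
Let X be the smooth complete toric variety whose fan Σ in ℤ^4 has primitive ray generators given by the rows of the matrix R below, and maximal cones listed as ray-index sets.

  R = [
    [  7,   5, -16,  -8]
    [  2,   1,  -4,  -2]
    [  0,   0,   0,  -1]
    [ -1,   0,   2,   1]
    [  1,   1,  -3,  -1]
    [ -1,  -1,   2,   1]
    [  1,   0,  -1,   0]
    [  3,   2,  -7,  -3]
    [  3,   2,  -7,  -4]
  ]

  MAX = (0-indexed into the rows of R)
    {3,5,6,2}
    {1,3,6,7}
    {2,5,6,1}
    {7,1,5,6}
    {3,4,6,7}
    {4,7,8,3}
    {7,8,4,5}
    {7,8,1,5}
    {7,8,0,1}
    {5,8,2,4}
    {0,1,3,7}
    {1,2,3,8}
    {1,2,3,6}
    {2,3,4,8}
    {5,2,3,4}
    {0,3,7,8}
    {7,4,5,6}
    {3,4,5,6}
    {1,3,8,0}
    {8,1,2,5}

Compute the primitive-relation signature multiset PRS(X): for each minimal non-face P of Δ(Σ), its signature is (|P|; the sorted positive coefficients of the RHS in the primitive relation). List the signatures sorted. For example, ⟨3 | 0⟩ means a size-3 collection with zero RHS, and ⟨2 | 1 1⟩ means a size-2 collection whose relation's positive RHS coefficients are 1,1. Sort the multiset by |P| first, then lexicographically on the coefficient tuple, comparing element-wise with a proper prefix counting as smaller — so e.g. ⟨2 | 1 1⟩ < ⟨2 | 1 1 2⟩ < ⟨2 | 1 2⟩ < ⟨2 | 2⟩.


Δ(Σ) — 9 vertices, 12 min non-faces:

  • {1,4}:  v_{1} + v_{4} = v_{7}  →  sig = ⟨2 | 1⟩
  • {2,7}:  v_{2} + v_{7} = v_{8}  →  sig = ⟨2 | 1⟩
  • {0,5}:  v_{0} + v_{5} = v_{7} + v_{8}  →  sig = ⟨2 | 1 1⟩
  • {0,2}:  v_{0} + v_{2} = v_{1} + v_{3} + 2·v_{8}  →  sig = ⟨2 | 1 1 2⟩
  • {0,4}:  v_{0} + v_{4} = v_{3} + 2·v_{7} + v_{8}  →  sig = ⟨2 | 1 1 2⟩
  • {0,6}:  v_{0} + v_{6} = 3·v_{1} + v_{3} + v_{7}  →  sig = ⟨2 | 1 1 3⟩
  • {6,8}:  v_{6} + v_{8} = 2·v_{1}  →  sig = ⟨2 | 2⟩
  • {1,3,5}:  v_{1} + v_{3} + v_{5} = 0  →  sig = ⟨3 | 0⟩
  • {2,4,6}:  v_{2} + v_{4} + v_{6} = v_{1}  →  sig = ⟨3 | 1⟩
  • {3,5,7}:  v_{3} + v_{5} + v_{7} = v_{4}  →  sig = ⟨3 | 1⟩
  • {3,5,8}:  v_{3} + v_{5} + v_{8} = v_{2} + v_{4}  →  sig = ⟨3 | 1 1⟩
  • {1,3,7,8}:  v_{1} + v_{3} + v_{7} + v_{8} = v_{0}  →  sig = ⟨4 | 1⟩

Hence PRS(X_Σ) =
    |P|=2: 7 collections, coeffs (1), (1), (1,1), (1,1,2), (1,1,2), (1,1,3), (2)
    |P|=3: 4 collections, coeffs (), (1), (1), (1,1)
    |P|=4: 1 collection, coeffs (1)


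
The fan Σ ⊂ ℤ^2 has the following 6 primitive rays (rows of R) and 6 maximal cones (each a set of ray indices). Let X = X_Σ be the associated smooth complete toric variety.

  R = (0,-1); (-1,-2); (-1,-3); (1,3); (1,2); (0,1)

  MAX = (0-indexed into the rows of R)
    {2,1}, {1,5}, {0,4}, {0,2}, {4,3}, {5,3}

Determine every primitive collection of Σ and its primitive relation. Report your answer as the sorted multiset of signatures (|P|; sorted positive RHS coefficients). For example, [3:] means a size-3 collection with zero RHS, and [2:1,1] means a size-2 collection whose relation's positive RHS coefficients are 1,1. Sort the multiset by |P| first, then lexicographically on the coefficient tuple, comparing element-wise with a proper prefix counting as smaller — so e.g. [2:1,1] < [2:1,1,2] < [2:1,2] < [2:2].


The 9 primitive collections of Σ (r=6, n=2):

  • {0,5}:  v_{0} + v_{5} = 0  →  sig = [2:]
  • {1,4}:  v_{1} + v_{4} = 0  →  sig = [2:]
  • {2,3}:  v_{2} + v_{3} = 0  →  sig = [2:]
  • {0,1}:  v_{0} + v_{1} = v_{2}  →  sig = [2:1]
  • {0,3}:  v_{0} + v_{3} = v_{4}  →  sig = [2:1]
  • {1,3}:  v_{1} + v_{3} = v_{5}  →  sig = [2:1]
  • {2,4}:  v_{2} + v_{4} = v_{0}  →  sig = [2:1]
  • {2,5}:  v_{2} + v_{5} = v_{1}  →  sig = [2:1]
  • {4,5}:  v_{4} + v_{5} = v_{3}  →  sig = [2:1]

Sorted signature multiset PRS(X):
[[2:], [2:], [2:], [2:1], [2:1], [2:1], [2:1], [2:1], [2:1]]


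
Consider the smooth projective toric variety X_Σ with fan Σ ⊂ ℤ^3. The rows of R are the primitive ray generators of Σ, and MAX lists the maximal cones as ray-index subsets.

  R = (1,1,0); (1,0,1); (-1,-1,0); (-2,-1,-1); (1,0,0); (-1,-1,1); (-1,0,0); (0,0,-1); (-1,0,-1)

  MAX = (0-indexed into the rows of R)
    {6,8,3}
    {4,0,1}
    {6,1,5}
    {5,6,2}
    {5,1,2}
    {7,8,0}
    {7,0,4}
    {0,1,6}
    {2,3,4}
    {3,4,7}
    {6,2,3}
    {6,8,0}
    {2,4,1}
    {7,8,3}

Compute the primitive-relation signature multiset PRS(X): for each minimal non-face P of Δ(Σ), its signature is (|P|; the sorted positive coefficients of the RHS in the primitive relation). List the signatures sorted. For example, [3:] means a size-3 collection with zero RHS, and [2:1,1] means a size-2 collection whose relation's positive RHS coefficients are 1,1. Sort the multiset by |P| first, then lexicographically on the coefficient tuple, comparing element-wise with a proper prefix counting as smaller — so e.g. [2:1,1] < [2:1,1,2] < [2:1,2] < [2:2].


The 16 primitive collections of Σ (r=9, n=3):

  {0,2}:  v_{0} + v_{2} = 0 — sig = [2:]
  {1,8}:  v_{1} + v_{8} = 0 — sig = [2:]
  {4,6}:  v_{4} + v_{6} = 0 — sig = [2:]
  {0,3}:  v_{0} + v_{3} = v_{8} — sig = [2:1]
  {1,3}:  v_{1} + v_{3} = v_{2} — sig = [2:1]
  {1,7}:  v_{1} + v_{7} = v_{4} — sig = [2:1]
  {2,8}:  v_{2} + v_{8} = v_{3} — sig = [2:1]
  {4,8}:  v_{4} + v_{8} = v_{7} — sig = [2:1]
  {5,7}:  v_{5} + v_{7} = v_{2} — sig = [2:1]
  {6,7}:  v_{6} + v_{7} = v_{8} — sig = [2:1]
  {0,5}:  v_{0} + v_{5} = v_{1} + v_{6} — sig = [2:1,1]
  {2,7}:  v_{2} + v_{7} = v_{3} + v_{4} — sig = [2:1,1]
  {4,5}:  v_{4} + v_{5} = v_{1} + v_{2} — sig = [2:1,1]
  {5,8}:  v_{5} + v_{8} = v_{2} + v_{6} — sig = [2:1,1]
  {3,5}:  v_{3} + v_{5} = 2·v_{2} + v_{6} — sig = [2:1,2]
  {1,2,6}:  v_{1} + v_{2} + v_{6} = v_{5} — sig = [3:1]

Hence PRS(X_Σ) =
    |P|=2: 15 collections, coeffs (), (), (), (1), (1), (1), (1), (1), (1), (1), (1,1), (1,1), (1,1), (1,1), (1,2)
    |P|=3: 1 collection, coeffs (1)


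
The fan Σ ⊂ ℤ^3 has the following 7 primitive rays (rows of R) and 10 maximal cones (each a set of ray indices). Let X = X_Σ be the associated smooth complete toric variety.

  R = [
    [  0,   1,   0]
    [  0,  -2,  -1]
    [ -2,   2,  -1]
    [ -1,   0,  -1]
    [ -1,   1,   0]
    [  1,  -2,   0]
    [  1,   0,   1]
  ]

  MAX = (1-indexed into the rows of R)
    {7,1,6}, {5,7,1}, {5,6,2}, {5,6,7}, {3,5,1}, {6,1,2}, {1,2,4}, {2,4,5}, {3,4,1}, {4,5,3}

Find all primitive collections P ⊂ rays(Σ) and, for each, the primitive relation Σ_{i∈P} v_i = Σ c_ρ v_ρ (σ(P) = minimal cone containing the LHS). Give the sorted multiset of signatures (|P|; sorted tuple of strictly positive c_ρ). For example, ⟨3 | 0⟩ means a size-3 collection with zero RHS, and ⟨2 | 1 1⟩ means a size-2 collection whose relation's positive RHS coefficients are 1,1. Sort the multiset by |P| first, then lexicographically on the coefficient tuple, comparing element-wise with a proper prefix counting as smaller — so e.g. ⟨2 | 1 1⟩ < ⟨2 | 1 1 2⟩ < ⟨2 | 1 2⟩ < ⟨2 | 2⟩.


The 9 primitive collections of Σ (r=7, n=3):

  {4,7}:  v_{4} + v_{7} = 0  ⇒ sig = ⟨2 | 0⟩
  {2,7}:  v_{2} + v_{7} = v_{6}  ⇒ sig = ⟨2 | 1⟩
  {3,6}:  v_{3} + v_{6} = v_{4}  ⇒ sig = ⟨2 | 1⟩
  {4,6}:  v_{4} + v_{6} = v_{2}  ⇒ sig = ⟨2 | 1⟩
  {3,7}:  v_{3} + v_{7} = v_{1} + v_{5}  ⇒ sig = ⟨2 | 1 1⟩
  {2,3}:  v_{2} + v_{3} = 2·v_{4}  ⇒ sig = ⟨2 | 2⟩
  {1,5,6}:  v_{1} + v_{5} + v_{6} = 0  ⇒ sig = ⟨3 | 0⟩
  {1,2,5}:  v_{1} + v_{2} + v_{5} = v_{4}  ⇒ sig = ⟨3 | 1⟩
  {1,4,5}:  v_{1} + v_{4} + v_{5} = v_{3}  ⇒ sig = ⟨3 | 1⟩

Signatures (|P|; sorted positive RHS coefficients), sorted:
    |P|=2: 6 collections, coeffs (), (1), (1), (1), (1,1), (2)
    |P|=3: 3 collections, coeffs (), (1), (1)


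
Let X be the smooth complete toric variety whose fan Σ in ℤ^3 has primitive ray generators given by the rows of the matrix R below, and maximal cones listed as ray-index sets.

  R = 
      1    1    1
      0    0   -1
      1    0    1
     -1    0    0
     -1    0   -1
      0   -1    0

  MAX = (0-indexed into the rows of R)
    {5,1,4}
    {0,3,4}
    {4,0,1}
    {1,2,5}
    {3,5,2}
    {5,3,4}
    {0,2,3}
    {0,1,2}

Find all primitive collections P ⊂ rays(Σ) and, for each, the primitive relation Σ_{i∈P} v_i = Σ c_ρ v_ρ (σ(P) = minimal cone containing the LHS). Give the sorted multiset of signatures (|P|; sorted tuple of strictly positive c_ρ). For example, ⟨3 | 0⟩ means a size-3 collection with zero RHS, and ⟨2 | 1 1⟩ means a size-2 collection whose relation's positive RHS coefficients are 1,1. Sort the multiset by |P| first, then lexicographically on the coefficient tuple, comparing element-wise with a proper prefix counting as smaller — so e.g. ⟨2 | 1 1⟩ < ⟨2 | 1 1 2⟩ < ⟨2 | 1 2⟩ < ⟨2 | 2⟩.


Primitive collections (3):

  P={2,4}:  v_{2} + v_{4} = 0  so sig = ⟨2 | 0⟩
  P={0,5}:  v_{0} + v_{5} = v_{2}  so sig = ⟨2 | 1⟩
  P={1,3}:  v_{1} + v_{3} = v_{4}  so sig = ⟨2 | 1⟩

Hence PRS(X_Σ) =
[⟨2 | 0⟩, ⟨2 | 1⟩, ⟨2 | 1⟩]


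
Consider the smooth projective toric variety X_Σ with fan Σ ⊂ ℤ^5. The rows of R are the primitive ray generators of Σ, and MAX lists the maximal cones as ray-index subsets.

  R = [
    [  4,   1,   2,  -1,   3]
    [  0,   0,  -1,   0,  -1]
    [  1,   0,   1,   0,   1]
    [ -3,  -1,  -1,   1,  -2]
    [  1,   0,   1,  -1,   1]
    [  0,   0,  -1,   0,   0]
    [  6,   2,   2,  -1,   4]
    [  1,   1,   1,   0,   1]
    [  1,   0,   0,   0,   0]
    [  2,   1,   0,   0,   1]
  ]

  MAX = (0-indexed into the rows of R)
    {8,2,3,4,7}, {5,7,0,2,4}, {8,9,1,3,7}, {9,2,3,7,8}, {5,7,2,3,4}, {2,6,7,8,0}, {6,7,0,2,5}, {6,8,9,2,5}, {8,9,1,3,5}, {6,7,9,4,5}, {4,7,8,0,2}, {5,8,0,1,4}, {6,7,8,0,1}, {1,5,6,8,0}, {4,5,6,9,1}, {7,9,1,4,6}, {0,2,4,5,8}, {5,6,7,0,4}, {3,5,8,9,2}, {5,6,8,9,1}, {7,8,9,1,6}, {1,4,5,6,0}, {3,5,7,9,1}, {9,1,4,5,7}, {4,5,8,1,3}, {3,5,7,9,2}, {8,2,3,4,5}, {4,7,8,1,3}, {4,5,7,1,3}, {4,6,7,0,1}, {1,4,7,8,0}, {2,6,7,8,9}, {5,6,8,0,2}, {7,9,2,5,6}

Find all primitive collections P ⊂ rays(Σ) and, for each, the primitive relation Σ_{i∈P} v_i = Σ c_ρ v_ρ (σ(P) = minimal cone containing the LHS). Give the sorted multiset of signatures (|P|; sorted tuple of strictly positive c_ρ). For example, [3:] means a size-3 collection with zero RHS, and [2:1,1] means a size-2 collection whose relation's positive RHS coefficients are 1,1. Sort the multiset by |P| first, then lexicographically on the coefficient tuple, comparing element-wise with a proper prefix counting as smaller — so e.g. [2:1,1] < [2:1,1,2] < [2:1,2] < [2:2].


The 12 primitive collections of Σ (r=10, n=5):

  {0,3}:  v_{0} + v_{3} = v_{2}  so sig = [2:1]
  {0,9}:  v_{0} + v_{9} = v_{6}  so sig = [2:1]
  {1,2}:  v_{1} + v_{2} = v_{8}  so sig = [2:1]
  {3,6}:  v_{3} + v_{6} = v_{2} + v_{9}  so sig = [2:1,1]
  {3,4,9}:  v_{3} + v_{4} + v_{9} = 0  so sig = [3:]
  {2,4,9}:  v_{2} + v_{4} + v_{9} = v_{0}  so sig = [3:1]
  {5,7,8}:  v_{5} + v_{7} + v_{8} = v_{9}  so sig = [3:1]
  {4,8,9}:  v_{4} + v_{8} + v_{9} = v_{0} + v_{1}  so sig = [3:1,1]
  {4,6,8}:  v_{4} + v_{6} + v_{8} = 2·v_{0} + v_{1}  so sig = [3:1,2]
  {2,4,6}:  v_{2} + v_{4} + v_{6} = 2·v_{0}  so sig = [3:2]
  {0,1,5,7}:  v_{0} + v_{1} + v_{5} + v_{7} = v_{4} + 2·v_{9}  so sig = [4:1,2]
  {1,5,6,7}:  v_{1} + v_{5} + v_{6} + v_{7} = v_{4} + 3·v_{9}  so sig = [4:1,3]

Sorted signature multiset PRS(X):
[[2:1], [2:1], [2:1], [2:1,1], [3:], [3:1], [3:1], [3:1,1], [3:1,2], [3:2], [4:1,2], [4:1,3]]


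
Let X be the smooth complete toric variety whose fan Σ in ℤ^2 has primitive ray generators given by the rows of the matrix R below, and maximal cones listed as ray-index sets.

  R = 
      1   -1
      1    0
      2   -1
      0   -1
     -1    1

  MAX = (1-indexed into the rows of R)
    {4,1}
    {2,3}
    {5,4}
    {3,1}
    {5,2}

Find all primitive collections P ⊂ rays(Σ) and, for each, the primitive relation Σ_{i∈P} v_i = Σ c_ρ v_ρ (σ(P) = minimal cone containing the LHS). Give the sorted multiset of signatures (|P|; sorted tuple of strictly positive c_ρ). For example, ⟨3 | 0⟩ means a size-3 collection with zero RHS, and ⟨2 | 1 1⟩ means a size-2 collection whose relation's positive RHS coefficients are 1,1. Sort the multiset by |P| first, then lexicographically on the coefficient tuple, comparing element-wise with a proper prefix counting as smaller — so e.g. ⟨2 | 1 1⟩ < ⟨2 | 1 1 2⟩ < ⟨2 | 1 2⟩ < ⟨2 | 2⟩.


Minimal non-faces — 5 found among 5 rays, 5 max cones:

  {1,5}:  v_{1} + v_{5} = 0  ⟹  sig = ⟨2 | 0⟩
  {1,2}:  v_{1} + v_{2} = v_{3}  ⟹  sig = ⟨2 | 1⟩
  {2,4}:  v_{2} + v_{4} = v_{1}  ⟹  sig = ⟨2 | 1⟩
  {3,5}:  v_{3} + v_{5} = v_{2}  ⟹  sig = ⟨2 | 1⟩
  {3,4}:  v_{3} + v_{4} = 2·v_{1}  ⟹  sig = ⟨2 | 2⟩

Sorted signature multiset PRS(X):
    ⟨2 | 0⟩
    ⟨2 | 1⟩
    ⟨2 | 1⟩
    ⟨2 | 1⟩
    ⟨2 | 2⟩


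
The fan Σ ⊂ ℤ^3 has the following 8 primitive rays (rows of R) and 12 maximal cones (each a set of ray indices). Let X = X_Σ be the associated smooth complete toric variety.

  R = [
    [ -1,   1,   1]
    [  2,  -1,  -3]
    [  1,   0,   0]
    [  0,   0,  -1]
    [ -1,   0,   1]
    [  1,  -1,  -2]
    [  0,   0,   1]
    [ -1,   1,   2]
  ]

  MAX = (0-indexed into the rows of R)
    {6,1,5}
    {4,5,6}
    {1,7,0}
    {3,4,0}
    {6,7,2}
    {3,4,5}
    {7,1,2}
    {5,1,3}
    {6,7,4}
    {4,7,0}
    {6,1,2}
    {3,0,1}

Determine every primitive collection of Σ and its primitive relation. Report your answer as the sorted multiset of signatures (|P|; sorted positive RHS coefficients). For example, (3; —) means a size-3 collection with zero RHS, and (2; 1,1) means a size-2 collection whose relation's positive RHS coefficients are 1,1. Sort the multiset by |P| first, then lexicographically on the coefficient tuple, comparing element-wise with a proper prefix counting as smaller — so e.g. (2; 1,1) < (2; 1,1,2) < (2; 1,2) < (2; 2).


11 minimal non-faces of Δ(Σ) (on 8 rays):

  • {3,6}:  v_{3} + v_{6} = 0  so sig = (2; —)
  • {5,7}:  v_{5} + v_{7} = 0  so sig = (2; —)
  • {0,5}:  v_{0} + v_{5} = v_{3}  so sig = (2; 1)
  • {0,6}:  v_{0} + v_{6} = v_{7}  so sig = (2; 1)
  • {1,4}:  v_{1} + v_{4} = v_{5}  so sig = (2; 1)
  • {2,4}:  v_{2} + v_{4} = v_{6}  so sig = (2; 1)
  • {3,7}:  v_{3} + v_{7} = v_{0}  so sig = (2; 1)
  • {2,3}:  v_{2} + v_{3} = v_{1} + v_{7}  so sig = (2; 1,1)
  • {2,5}:  v_{2} + v_{5} = v_{1} + v_{6}  so sig = (2; 1,1)
  • {0,2}:  v_{0} + v_{2} = v_{1} + 2·v_{7}  so sig = (2; 1,2)
  • {1,6,7}:  v_{1} + v_{6} + v_{7} = v_{2}  so sig = (3; 1)

so the primitive-relation signature multiset is
    |P|=2: 10 collections, coeffs (), (), (1), (1), (1), (1), (1), (1,1), (1,1), (1,2)
    |P|=3: 1 collection, coeffs (1)


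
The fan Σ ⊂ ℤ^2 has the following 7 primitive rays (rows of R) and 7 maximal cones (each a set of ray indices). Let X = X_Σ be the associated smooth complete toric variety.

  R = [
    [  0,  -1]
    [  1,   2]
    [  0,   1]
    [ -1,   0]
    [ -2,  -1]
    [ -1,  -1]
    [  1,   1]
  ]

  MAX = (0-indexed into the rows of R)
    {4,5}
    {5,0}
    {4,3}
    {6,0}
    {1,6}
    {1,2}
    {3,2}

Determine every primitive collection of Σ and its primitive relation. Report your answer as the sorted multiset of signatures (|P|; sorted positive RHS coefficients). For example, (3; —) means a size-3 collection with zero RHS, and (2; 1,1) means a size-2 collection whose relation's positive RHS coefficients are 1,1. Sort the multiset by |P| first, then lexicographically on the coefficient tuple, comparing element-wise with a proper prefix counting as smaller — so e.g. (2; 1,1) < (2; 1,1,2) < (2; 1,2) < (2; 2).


|primitive collections| = 14. Relations:

  • {0,2}:  v_{0} + v_{2} = 0  ⟹  sig = (2; —)
  • {5,6}:  v_{5} + v_{6} = 0  ⟹  sig = (2; —)
  • {0,1}:  v_{0} + v_{1} = v_{6}  ⟹  sig = (2; 1)
  • {0,3}:  v_{0} + v_{3} = v_{5}  ⟹  sig = (2; 1)
  • {1,5}:  v_{1} + v_{5} = v_{2}  ⟹  sig = (2; 1)
  • {2,5}:  v_{2} + v_{5} = v_{3}  ⟹  sig = (2; 1)
  • {2,6}:  v_{2} + v_{6} = v_{1}  ⟹  sig = (2; 1)
  • {3,5}:  v_{3} + v_{5} = v_{4}  ⟹  sig = (2; 1)
  • {3,6}:  v_{3} + v_{6} = v_{2}  ⟹  sig = (2; 1)
  • {4,6}:  v_{4} + v_{6} = v_{3}  ⟹  sig = (2; 1)
  • {1,4}:  v_{1} + v_{4} = v_{2} + v_{3}  ⟹  sig = (2; 1,1)
  • {0,4}:  v_{0} + v_{4} = 2·v_{5}  ⟹  sig = (2; 2)
  • {1,3}:  v_{1} + v_{3} = 2·v_{2}  ⟹  sig = (2; 2)
  • {2,4}:  v_{2} + v_{4} = 2·v_{3}  ⟹  sig = (2; 2)

Sorted signature multiset PRS(X):
{ (2; —) ×2,  (2; 1) ×8,  (2; 1,1),  (2; 2) ×3 }


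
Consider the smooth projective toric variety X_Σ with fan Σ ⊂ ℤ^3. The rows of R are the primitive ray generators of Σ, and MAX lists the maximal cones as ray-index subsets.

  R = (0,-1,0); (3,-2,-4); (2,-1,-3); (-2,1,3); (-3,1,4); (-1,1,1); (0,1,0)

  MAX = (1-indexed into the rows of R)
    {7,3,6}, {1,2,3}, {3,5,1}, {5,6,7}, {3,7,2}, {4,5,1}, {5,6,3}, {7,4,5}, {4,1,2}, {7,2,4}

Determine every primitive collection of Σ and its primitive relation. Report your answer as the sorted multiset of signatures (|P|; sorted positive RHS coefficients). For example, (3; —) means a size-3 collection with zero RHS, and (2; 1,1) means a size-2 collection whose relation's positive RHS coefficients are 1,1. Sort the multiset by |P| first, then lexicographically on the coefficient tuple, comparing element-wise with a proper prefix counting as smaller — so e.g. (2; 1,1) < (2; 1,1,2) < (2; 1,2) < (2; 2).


Σ has 7 primitive collections:

  {1,7}:  v_{1} + v_{7} = 0  ⟹  sig = (2; —)
  {3,4}:  v_{3} + v_{4} = 0  ⟹  sig = (2; —)
  {2,5}:  v_{2} + v_{5} = v_{1}  ⟹  sig = (2; 1)
  {2,6}:  v_{2} + v_{6} = v_{3}  ⟹  sig = (2; 1)
  {1,6}:  v_{1} + v_{6} = v_{3} + v_{5}  ⟹  sig = (2; 1,1)
  {4,6}:  v_{4} + v_{6} = v_{5} + v_{7}  ⟹  sig = (2; 1,1)
  {3,5,7}:  v_{3} + v_{5} + v_{7} = v_{6}  ⟹  sig = (3; 1)

Signatures (|P|; sorted positive RHS coefficients), sorted:
    |P|=2: 6 collections, coeffs (), (), (1), (1), (1,1), (1,1)
    |P|=3: 1 collection, coeffs (1)
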